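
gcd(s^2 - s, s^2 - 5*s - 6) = 1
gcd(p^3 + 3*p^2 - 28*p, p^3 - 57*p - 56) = p + 7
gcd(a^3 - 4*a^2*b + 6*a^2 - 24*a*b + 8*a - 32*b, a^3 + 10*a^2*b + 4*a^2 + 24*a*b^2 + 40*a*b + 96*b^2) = a + 4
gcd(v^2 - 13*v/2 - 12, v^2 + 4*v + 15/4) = v + 3/2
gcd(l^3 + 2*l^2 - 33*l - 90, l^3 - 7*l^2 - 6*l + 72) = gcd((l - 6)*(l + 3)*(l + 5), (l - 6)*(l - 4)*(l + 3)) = l^2 - 3*l - 18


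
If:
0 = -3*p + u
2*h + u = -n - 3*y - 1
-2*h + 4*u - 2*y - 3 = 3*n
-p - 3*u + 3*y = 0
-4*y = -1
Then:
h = -133/160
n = -5/16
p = 3/40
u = 9/40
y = 1/4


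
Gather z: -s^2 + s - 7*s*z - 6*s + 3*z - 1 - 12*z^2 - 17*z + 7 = -s^2 - 5*s - 12*z^2 + z*(-7*s - 14) + 6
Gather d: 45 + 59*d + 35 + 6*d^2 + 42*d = 6*d^2 + 101*d + 80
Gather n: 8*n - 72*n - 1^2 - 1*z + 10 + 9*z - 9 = -64*n + 8*z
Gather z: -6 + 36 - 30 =0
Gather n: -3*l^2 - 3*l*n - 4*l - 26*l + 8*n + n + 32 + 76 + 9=-3*l^2 - 30*l + n*(9 - 3*l) + 117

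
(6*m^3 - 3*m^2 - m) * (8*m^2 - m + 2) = 48*m^5 - 30*m^4 + 7*m^3 - 5*m^2 - 2*m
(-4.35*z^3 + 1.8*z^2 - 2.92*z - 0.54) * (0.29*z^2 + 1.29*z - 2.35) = -1.2615*z^5 - 5.0895*z^4 + 11.6977*z^3 - 8.1534*z^2 + 6.1654*z + 1.269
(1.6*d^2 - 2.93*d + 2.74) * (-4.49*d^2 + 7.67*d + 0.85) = -7.184*d^4 + 25.4277*d^3 - 33.4157*d^2 + 18.5253*d + 2.329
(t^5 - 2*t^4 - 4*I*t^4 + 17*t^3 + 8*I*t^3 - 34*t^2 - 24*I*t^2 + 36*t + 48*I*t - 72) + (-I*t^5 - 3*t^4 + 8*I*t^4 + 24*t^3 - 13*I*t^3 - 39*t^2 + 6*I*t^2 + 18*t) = t^5 - I*t^5 - 5*t^4 + 4*I*t^4 + 41*t^3 - 5*I*t^3 - 73*t^2 - 18*I*t^2 + 54*t + 48*I*t - 72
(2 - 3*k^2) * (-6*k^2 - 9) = 18*k^4 + 15*k^2 - 18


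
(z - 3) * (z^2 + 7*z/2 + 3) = z^3 + z^2/2 - 15*z/2 - 9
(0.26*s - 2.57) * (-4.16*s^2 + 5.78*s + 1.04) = -1.0816*s^3 + 12.194*s^2 - 14.5842*s - 2.6728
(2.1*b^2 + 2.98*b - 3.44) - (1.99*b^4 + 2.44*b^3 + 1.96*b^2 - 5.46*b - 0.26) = -1.99*b^4 - 2.44*b^3 + 0.14*b^2 + 8.44*b - 3.18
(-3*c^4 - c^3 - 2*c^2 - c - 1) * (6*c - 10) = -18*c^5 + 24*c^4 - 2*c^3 + 14*c^2 + 4*c + 10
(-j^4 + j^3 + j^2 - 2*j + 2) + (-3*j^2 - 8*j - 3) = -j^4 + j^3 - 2*j^2 - 10*j - 1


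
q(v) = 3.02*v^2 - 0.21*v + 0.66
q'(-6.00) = -36.45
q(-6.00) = 110.64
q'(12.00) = 72.27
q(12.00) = 433.02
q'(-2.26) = -13.86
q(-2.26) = 16.56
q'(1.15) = 6.74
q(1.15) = 4.41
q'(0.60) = 3.41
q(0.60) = 1.62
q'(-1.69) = -10.42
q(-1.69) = 9.64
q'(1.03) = 6.01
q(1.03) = 3.65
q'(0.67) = 3.84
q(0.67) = 1.87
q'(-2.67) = -16.34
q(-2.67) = 22.75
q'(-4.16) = -25.34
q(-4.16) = 53.80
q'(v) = 6.04*v - 0.21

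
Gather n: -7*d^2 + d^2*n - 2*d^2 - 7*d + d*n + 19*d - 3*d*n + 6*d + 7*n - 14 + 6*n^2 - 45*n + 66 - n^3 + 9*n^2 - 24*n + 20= -9*d^2 + 18*d - n^3 + 15*n^2 + n*(d^2 - 2*d - 62) + 72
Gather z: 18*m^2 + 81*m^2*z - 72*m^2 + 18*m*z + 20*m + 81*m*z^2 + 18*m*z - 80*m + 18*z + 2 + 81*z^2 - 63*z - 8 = -54*m^2 - 60*m + z^2*(81*m + 81) + z*(81*m^2 + 36*m - 45) - 6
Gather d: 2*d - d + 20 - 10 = d + 10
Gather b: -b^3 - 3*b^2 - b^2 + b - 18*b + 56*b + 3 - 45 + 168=-b^3 - 4*b^2 + 39*b + 126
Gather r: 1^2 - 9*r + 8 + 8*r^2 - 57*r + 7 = 8*r^2 - 66*r + 16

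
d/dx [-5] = 0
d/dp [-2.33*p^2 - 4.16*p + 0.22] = -4.66*p - 4.16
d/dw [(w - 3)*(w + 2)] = 2*w - 1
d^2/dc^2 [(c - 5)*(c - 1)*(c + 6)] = 6*c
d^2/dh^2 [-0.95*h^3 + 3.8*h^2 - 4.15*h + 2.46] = 7.6 - 5.7*h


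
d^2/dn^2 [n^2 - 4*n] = 2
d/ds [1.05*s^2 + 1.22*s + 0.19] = 2.1*s + 1.22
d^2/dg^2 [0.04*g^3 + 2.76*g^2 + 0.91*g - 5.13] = 0.24*g + 5.52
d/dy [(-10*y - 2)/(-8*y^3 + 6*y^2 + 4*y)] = (-40*y^3 + 3*y^2 + 6*y + 2)/(y^2*(16*y^4 - 24*y^3 - 7*y^2 + 12*y + 4))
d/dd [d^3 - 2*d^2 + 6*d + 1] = 3*d^2 - 4*d + 6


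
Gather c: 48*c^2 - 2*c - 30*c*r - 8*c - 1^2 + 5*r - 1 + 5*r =48*c^2 + c*(-30*r - 10) + 10*r - 2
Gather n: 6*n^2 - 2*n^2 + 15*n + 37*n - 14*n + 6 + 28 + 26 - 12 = 4*n^2 + 38*n + 48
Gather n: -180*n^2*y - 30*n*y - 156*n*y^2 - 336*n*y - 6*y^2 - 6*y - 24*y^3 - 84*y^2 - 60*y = -180*n^2*y + n*(-156*y^2 - 366*y) - 24*y^3 - 90*y^2 - 66*y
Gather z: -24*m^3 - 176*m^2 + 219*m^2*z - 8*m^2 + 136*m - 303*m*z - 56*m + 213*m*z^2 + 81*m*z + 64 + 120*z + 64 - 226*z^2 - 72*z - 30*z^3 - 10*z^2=-24*m^3 - 184*m^2 + 80*m - 30*z^3 + z^2*(213*m - 236) + z*(219*m^2 - 222*m + 48) + 128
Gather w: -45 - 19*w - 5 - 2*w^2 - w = -2*w^2 - 20*w - 50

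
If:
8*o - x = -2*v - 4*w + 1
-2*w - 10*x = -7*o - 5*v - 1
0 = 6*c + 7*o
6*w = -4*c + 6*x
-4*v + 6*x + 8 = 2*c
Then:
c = 1113/1265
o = -954/1265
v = 3953/1265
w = 1733/3795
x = 3959/3795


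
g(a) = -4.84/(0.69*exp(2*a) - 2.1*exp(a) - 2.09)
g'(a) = -4.84*(-1.38*exp(2*a) + 2.1*exp(a))/(0.69*exp(2*a) - 2.1*exp(a) - 2.09)^2 = (6.6792*exp(a) - 10.164)*exp(a)/(-0.69*exp(2*a) + 2.1*exp(a) + 2.09)^2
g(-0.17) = 1.44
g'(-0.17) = -0.34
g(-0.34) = 1.50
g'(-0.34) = -0.37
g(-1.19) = 1.82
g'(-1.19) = -0.35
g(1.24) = 4.37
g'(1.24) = 36.40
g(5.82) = -0.00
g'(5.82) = 0.00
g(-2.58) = 2.16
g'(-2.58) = -0.15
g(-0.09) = 1.41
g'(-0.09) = -0.31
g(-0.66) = 1.62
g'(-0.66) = -0.39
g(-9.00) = 2.32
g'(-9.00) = 0.00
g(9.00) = 0.00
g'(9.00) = 0.00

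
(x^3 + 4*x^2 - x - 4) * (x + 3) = x^4 + 7*x^3 + 11*x^2 - 7*x - 12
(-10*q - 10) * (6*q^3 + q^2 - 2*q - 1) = -60*q^4 - 70*q^3 + 10*q^2 + 30*q + 10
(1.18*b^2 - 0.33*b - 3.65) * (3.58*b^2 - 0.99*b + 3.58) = 4.2244*b^4 - 2.3496*b^3 - 8.5159*b^2 + 2.4321*b - 13.067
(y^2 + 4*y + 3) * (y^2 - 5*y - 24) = y^4 - y^3 - 41*y^2 - 111*y - 72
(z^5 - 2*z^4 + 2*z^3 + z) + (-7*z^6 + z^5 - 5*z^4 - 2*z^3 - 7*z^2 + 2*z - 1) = -7*z^6 + 2*z^5 - 7*z^4 - 7*z^2 + 3*z - 1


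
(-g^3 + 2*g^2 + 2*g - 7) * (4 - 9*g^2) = 9*g^5 - 18*g^4 - 22*g^3 + 71*g^2 + 8*g - 28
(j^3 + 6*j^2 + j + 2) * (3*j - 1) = 3*j^4 + 17*j^3 - 3*j^2 + 5*j - 2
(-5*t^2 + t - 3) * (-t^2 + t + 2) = 5*t^4 - 6*t^3 - 6*t^2 - t - 6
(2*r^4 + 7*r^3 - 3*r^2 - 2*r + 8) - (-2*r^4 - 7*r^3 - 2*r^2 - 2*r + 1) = 4*r^4 + 14*r^3 - r^2 + 7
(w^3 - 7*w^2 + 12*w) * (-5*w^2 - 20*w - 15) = -5*w^5 + 15*w^4 + 65*w^3 - 135*w^2 - 180*w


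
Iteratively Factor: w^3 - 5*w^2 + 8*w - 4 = (w - 1)*(w^2 - 4*w + 4) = (w - 2)*(w - 1)*(w - 2)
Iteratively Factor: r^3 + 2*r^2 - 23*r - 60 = (r + 3)*(r^2 - r - 20) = (r + 3)*(r + 4)*(r - 5)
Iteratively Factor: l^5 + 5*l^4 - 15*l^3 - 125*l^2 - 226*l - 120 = (l + 4)*(l^4 + l^3 - 19*l^2 - 49*l - 30) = (l - 5)*(l + 4)*(l^3 + 6*l^2 + 11*l + 6) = (l - 5)*(l + 2)*(l + 4)*(l^2 + 4*l + 3) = (l - 5)*(l + 2)*(l + 3)*(l + 4)*(l + 1)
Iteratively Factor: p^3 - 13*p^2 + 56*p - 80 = (p - 4)*(p^2 - 9*p + 20) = (p - 5)*(p - 4)*(p - 4)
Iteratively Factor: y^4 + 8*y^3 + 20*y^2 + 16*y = (y + 2)*(y^3 + 6*y^2 + 8*y) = y*(y + 2)*(y^2 + 6*y + 8) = y*(y + 2)*(y + 4)*(y + 2)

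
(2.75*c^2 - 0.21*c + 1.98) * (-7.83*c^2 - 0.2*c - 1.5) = -21.5325*c^4 + 1.0943*c^3 - 19.5864*c^2 - 0.081*c - 2.97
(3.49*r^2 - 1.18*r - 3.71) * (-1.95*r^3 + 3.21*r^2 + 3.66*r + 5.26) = -6.8055*r^5 + 13.5039*r^4 + 16.2201*r^3 + 2.1295*r^2 - 19.7854*r - 19.5146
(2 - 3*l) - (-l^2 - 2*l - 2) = l^2 - l + 4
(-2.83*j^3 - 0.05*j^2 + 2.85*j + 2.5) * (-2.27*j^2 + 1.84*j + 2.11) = 6.4241*j^5 - 5.0937*j^4 - 12.5328*j^3 - 0.536499999999999*j^2 + 10.6135*j + 5.275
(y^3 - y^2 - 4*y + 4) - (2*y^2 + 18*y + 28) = y^3 - 3*y^2 - 22*y - 24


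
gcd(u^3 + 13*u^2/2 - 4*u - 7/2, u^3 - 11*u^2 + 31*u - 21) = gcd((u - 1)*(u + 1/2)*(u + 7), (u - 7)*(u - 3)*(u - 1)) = u - 1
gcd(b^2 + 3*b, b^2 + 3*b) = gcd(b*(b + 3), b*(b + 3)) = b^2 + 3*b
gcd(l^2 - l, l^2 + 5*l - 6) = l - 1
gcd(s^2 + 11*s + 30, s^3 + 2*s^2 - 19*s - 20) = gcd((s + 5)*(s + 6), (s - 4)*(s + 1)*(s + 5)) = s + 5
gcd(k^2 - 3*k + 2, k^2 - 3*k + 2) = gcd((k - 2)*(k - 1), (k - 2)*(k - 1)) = k^2 - 3*k + 2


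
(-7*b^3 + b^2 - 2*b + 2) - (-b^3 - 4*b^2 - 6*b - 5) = -6*b^3 + 5*b^2 + 4*b + 7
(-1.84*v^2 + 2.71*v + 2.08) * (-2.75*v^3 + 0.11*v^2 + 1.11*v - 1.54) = 5.06*v^5 - 7.6549*v^4 - 7.4643*v^3 + 6.0705*v^2 - 1.8646*v - 3.2032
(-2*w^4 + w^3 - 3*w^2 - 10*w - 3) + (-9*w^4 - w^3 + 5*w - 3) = -11*w^4 - 3*w^2 - 5*w - 6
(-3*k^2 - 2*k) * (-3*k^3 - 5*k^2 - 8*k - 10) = 9*k^5 + 21*k^4 + 34*k^3 + 46*k^2 + 20*k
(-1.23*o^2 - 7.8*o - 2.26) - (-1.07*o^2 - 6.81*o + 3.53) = -0.16*o^2 - 0.99*o - 5.79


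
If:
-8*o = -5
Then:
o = 5/8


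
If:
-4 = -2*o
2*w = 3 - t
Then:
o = 2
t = 3 - 2*w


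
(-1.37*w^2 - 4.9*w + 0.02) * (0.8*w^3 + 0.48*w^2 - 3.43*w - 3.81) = -1.096*w^5 - 4.5776*w^4 + 2.3631*w^3 + 22.0363*w^2 + 18.6004*w - 0.0762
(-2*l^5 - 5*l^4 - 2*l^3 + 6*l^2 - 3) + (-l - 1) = -2*l^5 - 5*l^4 - 2*l^3 + 6*l^2 - l - 4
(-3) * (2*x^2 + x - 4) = -6*x^2 - 3*x + 12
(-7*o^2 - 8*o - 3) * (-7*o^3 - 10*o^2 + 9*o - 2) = 49*o^5 + 126*o^4 + 38*o^3 - 28*o^2 - 11*o + 6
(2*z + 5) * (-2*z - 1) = -4*z^2 - 12*z - 5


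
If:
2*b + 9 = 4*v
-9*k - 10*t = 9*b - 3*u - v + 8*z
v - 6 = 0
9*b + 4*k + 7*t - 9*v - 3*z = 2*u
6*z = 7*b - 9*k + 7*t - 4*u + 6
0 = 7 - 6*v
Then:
No Solution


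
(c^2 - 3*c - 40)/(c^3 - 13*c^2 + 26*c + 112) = (c + 5)/(c^2 - 5*c - 14)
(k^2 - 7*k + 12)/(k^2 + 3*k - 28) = (k - 3)/(k + 7)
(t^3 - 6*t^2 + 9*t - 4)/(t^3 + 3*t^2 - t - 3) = (t^2 - 5*t + 4)/(t^2 + 4*t + 3)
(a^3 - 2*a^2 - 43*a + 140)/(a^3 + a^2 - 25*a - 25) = (a^2 + 3*a - 28)/(a^2 + 6*a + 5)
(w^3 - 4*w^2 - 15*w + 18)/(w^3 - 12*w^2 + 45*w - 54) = (w^2 + 2*w - 3)/(w^2 - 6*w + 9)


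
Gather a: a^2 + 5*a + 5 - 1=a^2 + 5*a + 4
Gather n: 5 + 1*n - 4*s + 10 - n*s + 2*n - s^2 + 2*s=n*(3 - s) - s^2 - 2*s + 15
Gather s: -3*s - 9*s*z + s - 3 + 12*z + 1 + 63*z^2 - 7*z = s*(-9*z - 2) + 63*z^2 + 5*z - 2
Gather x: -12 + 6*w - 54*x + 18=6*w - 54*x + 6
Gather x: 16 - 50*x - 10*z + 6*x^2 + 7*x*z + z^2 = 6*x^2 + x*(7*z - 50) + z^2 - 10*z + 16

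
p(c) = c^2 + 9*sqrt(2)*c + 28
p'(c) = 2*c + 9*sqrt(2)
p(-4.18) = -7.73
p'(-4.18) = 4.37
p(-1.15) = 14.69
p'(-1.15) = 10.43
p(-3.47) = -4.12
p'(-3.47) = 5.79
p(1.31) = 46.39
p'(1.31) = 15.35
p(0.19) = 30.45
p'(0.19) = 13.11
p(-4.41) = -8.68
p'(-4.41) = 3.91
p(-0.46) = 22.36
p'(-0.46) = 11.81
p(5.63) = 131.36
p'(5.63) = 23.99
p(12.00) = 324.74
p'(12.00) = 36.73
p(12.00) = 324.74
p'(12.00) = 36.73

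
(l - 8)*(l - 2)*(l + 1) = l^3 - 9*l^2 + 6*l + 16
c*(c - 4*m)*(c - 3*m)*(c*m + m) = c^4*m - 7*c^3*m^2 + c^3*m + 12*c^2*m^3 - 7*c^2*m^2 + 12*c*m^3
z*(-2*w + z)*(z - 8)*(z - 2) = -2*w*z^3 + 20*w*z^2 - 32*w*z + z^4 - 10*z^3 + 16*z^2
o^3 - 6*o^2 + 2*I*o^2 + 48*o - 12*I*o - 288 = (o - 6)*(o - 6*I)*(o + 8*I)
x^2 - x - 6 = (x - 3)*(x + 2)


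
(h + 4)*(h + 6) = h^2 + 10*h + 24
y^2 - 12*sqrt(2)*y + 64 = (y - 8*sqrt(2))*(y - 4*sqrt(2))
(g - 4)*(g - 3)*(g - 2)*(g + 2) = g^4 - 7*g^3 + 8*g^2 + 28*g - 48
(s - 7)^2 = s^2 - 14*s + 49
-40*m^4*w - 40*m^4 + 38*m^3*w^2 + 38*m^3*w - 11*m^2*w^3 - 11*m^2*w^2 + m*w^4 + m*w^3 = (-5*m + w)*(-4*m + w)*(-2*m + w)*(m*w + m)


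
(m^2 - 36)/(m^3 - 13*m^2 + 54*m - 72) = (m + 6)/(m^2 - 7*m + 12)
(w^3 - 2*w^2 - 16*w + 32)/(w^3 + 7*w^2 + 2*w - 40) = (w - 4)/(w + 5)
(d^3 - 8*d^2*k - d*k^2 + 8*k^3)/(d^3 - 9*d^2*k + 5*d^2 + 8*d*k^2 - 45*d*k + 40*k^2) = (d + k)/(d + 5)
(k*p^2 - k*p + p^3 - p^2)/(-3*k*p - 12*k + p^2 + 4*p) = p*(-k*p + k - p^2 + p)/(3*k*p + 12*k - p^2 - 4*p)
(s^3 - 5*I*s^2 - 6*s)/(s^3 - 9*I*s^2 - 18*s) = (s - 2*I)/(s - 6*I)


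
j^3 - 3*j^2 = j^2*(j - 3)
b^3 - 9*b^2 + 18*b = b*(b - 6)*(b - 3)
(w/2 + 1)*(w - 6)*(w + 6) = w^3/2 + w^2 - 18*w - 36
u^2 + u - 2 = (u - 1)*(u + 2)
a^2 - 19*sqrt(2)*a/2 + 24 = (a - 8*sqrt(2))*(a - 3*sqrt(2)/2)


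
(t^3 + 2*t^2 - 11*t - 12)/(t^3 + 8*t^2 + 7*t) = (t^2 + t - 12)/(t*(t + 7))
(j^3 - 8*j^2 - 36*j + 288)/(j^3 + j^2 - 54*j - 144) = (j - 6)/(j + 3)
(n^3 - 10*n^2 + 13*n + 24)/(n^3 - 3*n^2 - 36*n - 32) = (n - 3)/(n + 4)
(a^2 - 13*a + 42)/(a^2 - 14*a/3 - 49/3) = 3*(a - 6)/(3*a + 7)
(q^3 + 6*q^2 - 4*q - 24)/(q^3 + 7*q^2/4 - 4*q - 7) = 4*(q + 6)/(4*q + 7)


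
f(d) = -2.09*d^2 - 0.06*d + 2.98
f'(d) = -4.18*d - 0.06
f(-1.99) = -5.18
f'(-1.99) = 8.26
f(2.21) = -7.36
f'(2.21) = -9.30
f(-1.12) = 0.43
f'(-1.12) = 4.62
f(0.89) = 1.27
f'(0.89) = -3.78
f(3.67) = -25.39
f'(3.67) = -15.40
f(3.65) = -25.08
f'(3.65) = -15.32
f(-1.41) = -1.09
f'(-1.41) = 5.83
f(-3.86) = -27.93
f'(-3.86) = 16.07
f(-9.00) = -165.77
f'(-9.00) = 37.56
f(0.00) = 2.98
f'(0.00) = -0.06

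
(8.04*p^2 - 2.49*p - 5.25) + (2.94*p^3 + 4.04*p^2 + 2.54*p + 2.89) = 2.94*p^3 + 12.08*p^2 + 0.0499999999999998*p - 2.36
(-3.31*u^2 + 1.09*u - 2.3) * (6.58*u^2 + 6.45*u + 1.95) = -21.7798*u^4 - 14.1773*u^3 - 14.558*u^2 - 12.7095*u - 4.485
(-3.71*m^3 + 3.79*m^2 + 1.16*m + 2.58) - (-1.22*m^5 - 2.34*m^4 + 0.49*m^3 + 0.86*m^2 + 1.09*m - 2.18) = 1.22*m^5 + 2.34*m^4 - 4.2*m^3 + 2.93*m^2 + 0.0699999999999998*m + 4.76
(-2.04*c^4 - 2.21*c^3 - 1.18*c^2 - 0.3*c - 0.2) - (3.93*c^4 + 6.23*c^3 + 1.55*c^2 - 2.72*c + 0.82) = -5.97*c^4 - 8.44*c^3 - 2.73*c^2 + 2.42*c - 1.02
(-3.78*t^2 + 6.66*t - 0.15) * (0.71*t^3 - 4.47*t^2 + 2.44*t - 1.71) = -2.6838*t^5 + 21.6252*t^4 - 39.0999*t^3 + 23.3847*t^2 - 11.7546*t + 0.2565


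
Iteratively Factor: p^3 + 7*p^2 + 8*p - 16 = (p + 4)*(p^2 + 3*p - 4) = (p - 1)*(p + 4)*(p + 4)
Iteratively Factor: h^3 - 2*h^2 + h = (h)*(h^2 - 2*h + 1) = h*(h - 1)*(h - 1)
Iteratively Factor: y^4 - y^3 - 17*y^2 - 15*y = (y - 5)*(y^3 + 4*y^2 + 3*y) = (y - 5)*(y + 3)*(y^2 + y) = y*(y - 5)*(y + 3)*(y + 1)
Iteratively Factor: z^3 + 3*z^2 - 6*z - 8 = (z + 1)*(z^2 + 2*z - 8) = (z - 2)*(z + 1)*(z + 4)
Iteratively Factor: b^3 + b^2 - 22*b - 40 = (b - 5)*(b^2 + 6*b + 8) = (b - 5)*(b + 4)*(b + 2)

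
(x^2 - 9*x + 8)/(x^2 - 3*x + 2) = (x - 8)/(x - 2)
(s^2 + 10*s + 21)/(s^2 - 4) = (s^2 + 10*s + 21)/(s^2 - 4)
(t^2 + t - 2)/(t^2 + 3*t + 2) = (t - 1)/(t + 1)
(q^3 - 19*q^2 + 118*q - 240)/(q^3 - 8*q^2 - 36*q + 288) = (q - 5)/(q + 6)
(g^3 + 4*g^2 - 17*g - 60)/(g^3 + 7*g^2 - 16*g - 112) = (g^2 + 8*g + 15)/(g^2 + 11*g + 28)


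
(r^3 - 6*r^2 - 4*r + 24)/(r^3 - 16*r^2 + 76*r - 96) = (r + 2)/(r - 8)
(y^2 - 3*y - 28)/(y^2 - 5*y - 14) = (y + 4)/(y + 2)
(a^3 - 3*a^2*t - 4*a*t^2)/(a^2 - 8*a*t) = (a^2 - 3*a*t - 4*t^2)/(a - 8*t)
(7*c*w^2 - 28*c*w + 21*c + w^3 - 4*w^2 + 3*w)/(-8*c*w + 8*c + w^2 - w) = (7*c*w - 21*c + w^2 - 3*w)/(-8*c + w)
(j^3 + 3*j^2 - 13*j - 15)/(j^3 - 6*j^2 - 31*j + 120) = (j + 1)/(j - 8)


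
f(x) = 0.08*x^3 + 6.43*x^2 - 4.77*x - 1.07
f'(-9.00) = -101.07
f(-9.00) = 504.37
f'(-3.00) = -41.19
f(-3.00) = 68.95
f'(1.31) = 12.49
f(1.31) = 3.90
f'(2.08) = 23.02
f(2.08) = 17.55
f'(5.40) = 71.67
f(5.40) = 173.27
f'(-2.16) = -31.43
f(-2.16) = 38.43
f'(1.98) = 21.63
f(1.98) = 15.31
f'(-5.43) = -67.52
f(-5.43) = 201.61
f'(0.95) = 7.66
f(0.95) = 0.27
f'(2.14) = 23.85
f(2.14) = 18.95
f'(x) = 0.24*x^2 + 12.86*x - 4.77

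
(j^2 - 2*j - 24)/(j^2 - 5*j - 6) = (j + 4)/(j + 1)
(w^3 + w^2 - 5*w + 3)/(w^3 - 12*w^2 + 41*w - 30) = (w^2 + 2*w - 3)/(w^2 - 11*w + 30)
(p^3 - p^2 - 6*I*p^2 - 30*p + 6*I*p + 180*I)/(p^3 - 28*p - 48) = (p^2 + p*(5 - 6*I) - 30*I)/(p^2 + 6*p + 8)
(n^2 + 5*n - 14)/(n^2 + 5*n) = (n^2 + 5*n - 14)/(n*(n + 5))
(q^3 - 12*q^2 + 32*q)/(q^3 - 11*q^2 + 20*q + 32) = q/(q + 1)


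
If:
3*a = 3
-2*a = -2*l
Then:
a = 1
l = 1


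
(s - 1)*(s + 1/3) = s^2 - 2*s/3 - 1/3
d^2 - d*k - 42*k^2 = (d - 7*k)*(d + 6*k)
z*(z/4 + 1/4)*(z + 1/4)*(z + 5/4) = z^4/4 + 5*z^3/8 + 29*z^2/64 + 5*z/64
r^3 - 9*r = r*(r - 3)*(r + 3)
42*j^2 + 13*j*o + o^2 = (6*j + o)*(7*j + o)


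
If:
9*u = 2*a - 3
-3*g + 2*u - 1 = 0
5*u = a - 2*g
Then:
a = 75/11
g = 5/11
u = 13/11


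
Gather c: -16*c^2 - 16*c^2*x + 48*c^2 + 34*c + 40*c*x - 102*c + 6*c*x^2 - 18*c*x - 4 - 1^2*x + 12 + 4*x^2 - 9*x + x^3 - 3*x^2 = c^2*(32 - 16*x) + c*(6*x^2 + 22*x - 68) + x^3 + x^2 - 10*x + 8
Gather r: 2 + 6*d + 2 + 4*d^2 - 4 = 4*d^2 + 6*d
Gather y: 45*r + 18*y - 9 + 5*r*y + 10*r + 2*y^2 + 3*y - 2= 55*r + 2*y^2 + y*(5*r + 21) - 11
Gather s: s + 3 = s + 3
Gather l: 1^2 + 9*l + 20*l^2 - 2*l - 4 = 20*l^2 + 7*l - 3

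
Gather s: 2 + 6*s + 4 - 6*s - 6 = 0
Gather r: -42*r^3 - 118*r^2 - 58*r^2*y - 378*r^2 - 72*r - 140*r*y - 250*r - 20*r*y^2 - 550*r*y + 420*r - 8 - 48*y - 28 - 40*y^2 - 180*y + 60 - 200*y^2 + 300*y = -42*r^3 + r^2*(-58*y - 496) + r*(-20*y^2 - 690*y + 98) - 240*y^2 + 72*y + 24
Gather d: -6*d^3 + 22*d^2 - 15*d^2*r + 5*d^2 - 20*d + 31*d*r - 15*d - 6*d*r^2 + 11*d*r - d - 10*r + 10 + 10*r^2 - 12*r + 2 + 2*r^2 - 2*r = -6*d^3 + d^2*(27 - 15*r) + d*(-6*r^2 + 42*r - 36) + 12*r^2 - 24*r + 12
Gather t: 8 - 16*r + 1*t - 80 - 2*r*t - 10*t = -16*r + t*(-2*r - 9) - 72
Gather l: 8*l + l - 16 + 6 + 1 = 9*l - 9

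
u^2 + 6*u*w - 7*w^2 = (u - w)*(u + 7*w)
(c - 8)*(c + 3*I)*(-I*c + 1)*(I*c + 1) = c^4 - 8*c^3 + 3*I*c^3 + c^2 - 24*I*c^2 - 8*c + 3*I*c - 24*I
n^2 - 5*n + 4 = (n - 4)*(n - 1)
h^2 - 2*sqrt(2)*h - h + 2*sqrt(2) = (h - 1)*(h - 2*sqrt(2))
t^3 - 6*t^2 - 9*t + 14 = (t - 7)*(t - 1)*(t + 2)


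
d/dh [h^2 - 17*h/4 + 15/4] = 2*h - 17/4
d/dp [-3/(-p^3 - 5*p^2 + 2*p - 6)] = 3*(-3*p^2 - 10*p + 2)/(p^3 + 5*p^2 - 2*p + 6)^2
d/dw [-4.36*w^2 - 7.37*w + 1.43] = -8.72*w - 7.37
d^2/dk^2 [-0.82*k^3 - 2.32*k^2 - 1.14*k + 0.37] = -4.92*k - 4.64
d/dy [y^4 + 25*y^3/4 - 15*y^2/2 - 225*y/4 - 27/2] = 4*y^3 + 75*y^2/4 - 15*y - 225/4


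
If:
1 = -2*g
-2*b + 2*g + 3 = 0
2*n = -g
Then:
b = 1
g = -1/2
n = 1/4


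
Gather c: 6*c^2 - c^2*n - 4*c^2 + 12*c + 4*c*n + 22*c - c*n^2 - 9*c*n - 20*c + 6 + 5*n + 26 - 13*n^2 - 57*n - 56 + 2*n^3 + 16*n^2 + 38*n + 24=c^2*(2 - n) + c*(-n^2 - 5*n + 14) + 2*n^3 + 3*n^2 - 14*n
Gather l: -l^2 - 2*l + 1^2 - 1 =-l^2 - 2*l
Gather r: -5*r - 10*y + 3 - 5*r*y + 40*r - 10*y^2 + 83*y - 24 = r*(35 - 5*y) - 10*y^2 + 73*y - 21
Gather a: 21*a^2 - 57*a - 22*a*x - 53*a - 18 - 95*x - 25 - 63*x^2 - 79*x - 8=21*a^2 + a*(-22*x - 110) - 63*x^2 - 174*x - 51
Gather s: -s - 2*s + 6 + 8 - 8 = 6 - 3*s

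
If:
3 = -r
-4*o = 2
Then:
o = -1/2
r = -3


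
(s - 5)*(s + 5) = s^2 - 25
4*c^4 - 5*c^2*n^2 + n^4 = (-2*c + n)*(-c + n)*(c + n)*(2*c + n)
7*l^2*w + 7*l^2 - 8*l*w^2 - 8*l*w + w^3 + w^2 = (-7*l + w)*(-l + w)*(w + 1)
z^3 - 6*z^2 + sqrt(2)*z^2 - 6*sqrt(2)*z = z*(z - 6)*(z + sqrt(2))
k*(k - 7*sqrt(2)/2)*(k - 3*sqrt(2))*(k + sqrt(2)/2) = k^4 - 6*sqrt(2)*k^3 + 29*k^2/2 + 21*sqrt(2)*k/2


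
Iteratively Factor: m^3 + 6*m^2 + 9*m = (m + 3)*(m^2 + 3*m) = m*(m + 3)*(m + 3)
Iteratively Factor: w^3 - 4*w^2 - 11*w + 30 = (w - 2)*(w^2 - 2*w - 15) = (w - 5)*(w - 2)*(w + 3)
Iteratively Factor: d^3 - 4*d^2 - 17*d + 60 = (d + 4)*(d^2 - 8*d + 15) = (d - 5)*(d + 4)*(d - 3)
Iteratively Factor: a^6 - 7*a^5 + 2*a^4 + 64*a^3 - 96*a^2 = (a - 4)*(a^5 - 3*a^4 - 10*a^3 + 24*a^2) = (a - 4)*(a - 2)*(a^4 - a^3 - 12*a^2) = a*(a - 4)*(a - 2)*(a^3 - a^2 - 12*a) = a^2*(a - 4)*(a - 2)*(a^2 - a - 12) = a^2*(a - 4)*(a - 2)*(a + 3)*(a - 4)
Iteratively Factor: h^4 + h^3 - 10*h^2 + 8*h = (h - 1)*(h^3 + 2*h^2 - 8*h) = (h - 2)*(h - 1)*(h^2 + 4*h) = (h - 2)*(h - 1)*(h + 4)*(h)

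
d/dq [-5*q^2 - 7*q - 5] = -10*q - 7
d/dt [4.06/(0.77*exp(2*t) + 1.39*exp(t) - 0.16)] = (-6.2524*exp(t) - 5.6434)*exp(t)/(0.77*exp(2*t) + 1.39*exp(t) - 0.16)^2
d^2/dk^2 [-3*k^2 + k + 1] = -6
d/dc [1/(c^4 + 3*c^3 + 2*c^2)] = (-4*c^2 - 9*c - 4)/(c^3*(c^2 + 3*c + 2)^2)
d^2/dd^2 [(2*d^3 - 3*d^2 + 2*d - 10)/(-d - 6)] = 4*(-d^3 - 18*d^2 - 108*d + 65)/(d^3 + 18*d^2 + 108*d + 216)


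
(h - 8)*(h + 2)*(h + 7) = h^3 + h^2 - 58*h - 112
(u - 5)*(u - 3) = u^2 - 8*u + 15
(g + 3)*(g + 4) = g^2 + 7*g + 12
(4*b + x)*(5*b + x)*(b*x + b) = 20*b^3*x + 20*b^3 + 9*b^2*x^2 + 9*b^2*x + b*x^3 + b*x^2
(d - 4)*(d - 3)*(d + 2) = d^3 - 5*d^2 - 2*d + 24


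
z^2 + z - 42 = (z - 6)*(z + 7)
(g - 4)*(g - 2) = g^2 - 6*g + 8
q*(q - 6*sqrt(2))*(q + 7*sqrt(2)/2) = q^3 - 5*sqrt(2)*q^2/2 - 42*q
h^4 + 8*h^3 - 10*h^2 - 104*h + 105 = (h - 3)*(h - 1)*(h + 5)*(h + 7)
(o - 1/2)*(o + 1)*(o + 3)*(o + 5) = o^4 + 17*o^3/2 + 37*o^2/2 + 7*o/2 - 15/2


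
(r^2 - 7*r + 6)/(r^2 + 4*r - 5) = (r - 6)/(r + 5)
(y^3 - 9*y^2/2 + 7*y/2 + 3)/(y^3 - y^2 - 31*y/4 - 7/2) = 2*(y^2 - 5*y + 6)/(2*y^2 - 3*y - 14)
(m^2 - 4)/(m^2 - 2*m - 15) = (4 - m^2)/(-m^2 + 2*m + 15)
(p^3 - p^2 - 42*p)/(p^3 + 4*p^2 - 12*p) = (p - 7)/(p - 2)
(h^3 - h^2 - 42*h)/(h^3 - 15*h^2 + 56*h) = (h + 6)/(h - 8)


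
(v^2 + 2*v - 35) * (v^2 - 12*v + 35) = v^4 - 10*v^3 - 24*v^2 + 490*v - 1225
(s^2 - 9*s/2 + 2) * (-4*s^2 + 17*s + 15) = -4*s^4 + 35*s^3 - 139*s^2/2 - 67*s/2 + 30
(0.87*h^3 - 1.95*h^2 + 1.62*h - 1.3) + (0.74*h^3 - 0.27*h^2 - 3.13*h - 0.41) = 1.61*h^3 - 2.22*h^2 - 1.51*h - 1.71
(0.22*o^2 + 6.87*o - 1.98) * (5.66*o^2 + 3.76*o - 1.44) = 1.2452*o^4 + 39.7114*o^3 + 14.3076*o^2 - 17.3376*o + 2.8512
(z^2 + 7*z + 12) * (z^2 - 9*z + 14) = z^4 - 2*z^3 - 37*z^2 - 10*z + 168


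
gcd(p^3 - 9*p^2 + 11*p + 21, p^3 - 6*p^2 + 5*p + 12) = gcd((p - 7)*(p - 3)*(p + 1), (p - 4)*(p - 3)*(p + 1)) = p^2 - 2*p - 3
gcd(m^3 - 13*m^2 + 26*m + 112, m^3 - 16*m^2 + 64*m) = m - 8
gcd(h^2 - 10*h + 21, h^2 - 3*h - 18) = 1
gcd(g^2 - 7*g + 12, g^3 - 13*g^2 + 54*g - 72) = g^2 - 7*g + 12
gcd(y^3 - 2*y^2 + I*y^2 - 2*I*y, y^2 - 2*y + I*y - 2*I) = y^2 + y*(-2 + I) - 2*I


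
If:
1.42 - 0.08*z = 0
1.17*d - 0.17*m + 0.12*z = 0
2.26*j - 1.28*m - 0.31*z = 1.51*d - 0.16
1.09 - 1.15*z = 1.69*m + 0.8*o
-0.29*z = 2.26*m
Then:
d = -2.15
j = -0.36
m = -2.28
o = -19.34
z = 17.75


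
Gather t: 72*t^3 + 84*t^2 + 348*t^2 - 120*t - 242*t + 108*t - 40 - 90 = 72*t^3 + 432*t^2 - 254*t - 130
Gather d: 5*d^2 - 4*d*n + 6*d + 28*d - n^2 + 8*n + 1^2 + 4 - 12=5*d^2 + d*(34 - 4*n) - n^2 + 8*n - 7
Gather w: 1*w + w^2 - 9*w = w^2 - 8*w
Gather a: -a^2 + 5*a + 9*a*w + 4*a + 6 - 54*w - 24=-a^2 + a*(9*w + 9) - 54*w - 18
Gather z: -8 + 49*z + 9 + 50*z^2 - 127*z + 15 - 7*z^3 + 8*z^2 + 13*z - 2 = -7*z^3 + 58*z^2 - 65*z + 14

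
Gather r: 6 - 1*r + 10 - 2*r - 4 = 12 - 3*r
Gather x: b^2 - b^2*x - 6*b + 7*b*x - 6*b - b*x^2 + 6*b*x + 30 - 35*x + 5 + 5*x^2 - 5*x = b^2 - 12*b + x^2*(5 - b) + x*(-b^2 + 13*b - 40) + 35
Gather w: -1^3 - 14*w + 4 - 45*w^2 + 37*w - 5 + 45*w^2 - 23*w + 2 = 0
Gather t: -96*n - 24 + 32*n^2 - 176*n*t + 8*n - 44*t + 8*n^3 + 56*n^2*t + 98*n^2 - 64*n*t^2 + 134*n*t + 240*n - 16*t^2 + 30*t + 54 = 8*n^3 + 130*n^2 + 152*n + t^2*(-64*n - 16) + t*(56*n^2 - 42*n - 14) + 30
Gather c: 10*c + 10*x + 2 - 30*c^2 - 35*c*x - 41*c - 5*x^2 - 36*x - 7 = -30*c^2 + c*(-35*x - 31) - 5*x^2 - 26*x - 5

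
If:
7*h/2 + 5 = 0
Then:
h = -10/7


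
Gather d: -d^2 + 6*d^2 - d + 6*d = 5*d^2 + 5*d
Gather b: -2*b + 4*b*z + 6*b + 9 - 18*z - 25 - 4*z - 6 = b*(4*z + 4) - 22*z - 22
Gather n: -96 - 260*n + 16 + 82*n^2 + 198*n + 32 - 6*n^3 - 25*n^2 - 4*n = -6*n^3 + 57*n^2 - 66*n - 48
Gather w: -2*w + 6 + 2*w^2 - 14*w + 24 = 2*w^2 - 16*w + 30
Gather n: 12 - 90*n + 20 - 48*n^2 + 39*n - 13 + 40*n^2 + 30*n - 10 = -8*n^2 - 21*n + 9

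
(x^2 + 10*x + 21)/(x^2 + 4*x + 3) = (x + 7)/(x + 1)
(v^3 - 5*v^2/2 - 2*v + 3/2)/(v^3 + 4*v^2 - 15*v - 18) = (v - 1/2)/(v + 6)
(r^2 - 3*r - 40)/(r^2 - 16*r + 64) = (r + 5)/(r - 8)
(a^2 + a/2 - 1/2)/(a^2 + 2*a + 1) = (a - 1/2)/(a + 1)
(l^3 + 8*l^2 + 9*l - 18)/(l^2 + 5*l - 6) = l + 3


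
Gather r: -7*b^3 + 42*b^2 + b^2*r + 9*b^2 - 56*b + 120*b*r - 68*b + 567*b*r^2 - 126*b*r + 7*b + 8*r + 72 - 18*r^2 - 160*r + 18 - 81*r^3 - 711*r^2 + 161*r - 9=-7*b^3 + 51*b^2 - 117*b - 81*r^3 + r^2*(567*b - 729) + r*(b^2 - 6*b + 9) + 81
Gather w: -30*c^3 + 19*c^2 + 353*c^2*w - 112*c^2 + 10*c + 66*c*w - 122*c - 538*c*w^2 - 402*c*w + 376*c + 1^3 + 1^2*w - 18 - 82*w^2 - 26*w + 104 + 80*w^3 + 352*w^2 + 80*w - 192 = -30*c^3 - 93*c^2 + 264*c + 80*w^3 + w^2*(270 - 538*c) + w*(353*c^2 - 336*c + 55) - 105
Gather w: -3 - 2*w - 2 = -2*w - 5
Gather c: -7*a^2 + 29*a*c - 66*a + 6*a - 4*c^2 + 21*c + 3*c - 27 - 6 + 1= -7*a^2 - 60*a - 4*c^2 + c*(29*a + 24) - 32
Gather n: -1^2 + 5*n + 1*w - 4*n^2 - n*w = -4*n^2 + n*(5 - w) + w - 1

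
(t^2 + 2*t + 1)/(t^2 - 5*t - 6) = (t + 1)/(t - 6)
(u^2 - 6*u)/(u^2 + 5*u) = (u - 6)/(u + 5)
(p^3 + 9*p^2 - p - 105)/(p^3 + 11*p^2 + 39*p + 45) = (p^2 + 4*p - 21)/(p^2 + 6*p + 9)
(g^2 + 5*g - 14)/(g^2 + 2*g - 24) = (g^2 + 5*g - 14)/(g^2 + 2*g - 24)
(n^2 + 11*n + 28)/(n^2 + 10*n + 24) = (n + 7)/(n + 6)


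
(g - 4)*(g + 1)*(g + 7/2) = g^3 + g^2/2 - 29*g/2 - 14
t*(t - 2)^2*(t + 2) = t^4 - 2*t^3 - 4*t^2 + 8*t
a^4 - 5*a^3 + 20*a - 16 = (a - 4)*(a - 2)*(a - 1)*(a + 2)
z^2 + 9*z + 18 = (z + 3)*(z + 6)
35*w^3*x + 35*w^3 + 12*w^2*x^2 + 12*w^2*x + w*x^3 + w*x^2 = (5*w + x)*(7*w + x)*(w*x + w)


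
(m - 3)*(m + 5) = m^2 + 2*m - 15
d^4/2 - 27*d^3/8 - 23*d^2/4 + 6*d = d*(d/2 + 1)*(d - 8)*(d - 3/4)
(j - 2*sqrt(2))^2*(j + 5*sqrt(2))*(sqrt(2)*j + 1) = sqrt(2)*j^4 + 3*j^3 - 31*sqrt(2)*j^2 + 48*j + 40*sqrt(2)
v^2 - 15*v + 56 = (v - 8)*(v - 7)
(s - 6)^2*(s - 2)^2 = s^4 - 16*s^3 + 88*s^2 - 192*s + 144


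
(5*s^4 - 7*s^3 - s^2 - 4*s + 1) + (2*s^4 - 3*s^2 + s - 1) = 7*s^4 - 7*s^3 - 4*s^2 - 3*s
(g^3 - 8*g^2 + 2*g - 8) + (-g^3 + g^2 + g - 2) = -7*g^2 + 3*g - 10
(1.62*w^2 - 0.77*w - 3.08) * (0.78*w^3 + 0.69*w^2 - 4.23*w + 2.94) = 1.2636*w^5 + 0.5172*w^4 - 9.7863*w^3 + 5.8947*w^2 + 10.7646*w - 9.0552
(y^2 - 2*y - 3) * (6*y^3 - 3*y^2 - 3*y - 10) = 6*y^5 - 15*y^4 - 15*y^3 + 5*y^2 + 29*y + 30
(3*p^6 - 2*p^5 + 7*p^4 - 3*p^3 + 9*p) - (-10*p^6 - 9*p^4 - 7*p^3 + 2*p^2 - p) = 13*p^6 - 2*p^5 + 16*p^4 + 4*p^3 - 2*p^2 + 10*p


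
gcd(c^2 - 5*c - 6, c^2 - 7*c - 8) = c + 1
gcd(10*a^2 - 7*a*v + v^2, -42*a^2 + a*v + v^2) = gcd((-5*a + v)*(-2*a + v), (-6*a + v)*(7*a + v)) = 1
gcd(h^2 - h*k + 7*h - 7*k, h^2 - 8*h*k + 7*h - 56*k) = h + 7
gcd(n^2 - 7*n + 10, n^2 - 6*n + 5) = n - 5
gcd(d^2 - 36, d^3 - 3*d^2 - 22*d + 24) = d - 6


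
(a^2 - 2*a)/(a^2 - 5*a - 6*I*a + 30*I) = a*(a - 2)/(a^2 - 5*a - 6*I*a + 30*I)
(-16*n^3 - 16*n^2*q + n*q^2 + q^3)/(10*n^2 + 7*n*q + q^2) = (-16*n^3 - 16*n^2*q + n*q^2 + q^3)/(10*n^2 + 7*n*q + q^2)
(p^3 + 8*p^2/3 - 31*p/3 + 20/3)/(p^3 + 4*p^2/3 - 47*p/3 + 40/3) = (3*p - 4)/(3*p - 8)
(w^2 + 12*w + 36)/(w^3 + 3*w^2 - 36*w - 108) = (w + 6)/(w^2 - 3*w - 18)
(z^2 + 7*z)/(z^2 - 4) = z*(z + 7)/(z^2 - 4)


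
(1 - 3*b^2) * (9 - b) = 3*b^3 - 27*b^2 - b + 9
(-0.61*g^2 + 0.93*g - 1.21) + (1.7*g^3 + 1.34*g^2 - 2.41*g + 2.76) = 1.7*g^3 + 0.73*g^2 - 1.48*g + 1.55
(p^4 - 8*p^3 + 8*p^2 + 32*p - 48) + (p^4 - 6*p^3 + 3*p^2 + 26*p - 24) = 2*p^4 - 14*p^3 + 11*p^2 + 58*p - 72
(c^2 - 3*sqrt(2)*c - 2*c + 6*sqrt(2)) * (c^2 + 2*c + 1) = c^4 - 3*sqrt(2)*c^3 - 3*c^2 - 2*c + 9*sqrt(2)*c + 6*sqrt(2)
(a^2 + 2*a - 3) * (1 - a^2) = -a^4 - 2*a^3 + 4*a^2 + 2*a - 3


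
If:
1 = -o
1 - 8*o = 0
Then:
No Solution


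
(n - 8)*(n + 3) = n^2 - 5*n - 24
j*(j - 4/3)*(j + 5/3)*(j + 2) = j^4 + 7*j^3/3 - 14*j^2/9 - 40*j/9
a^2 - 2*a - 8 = (a - 4)*(a + 2)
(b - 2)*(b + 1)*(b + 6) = b^3 + 5*b^2 - 8*b - 12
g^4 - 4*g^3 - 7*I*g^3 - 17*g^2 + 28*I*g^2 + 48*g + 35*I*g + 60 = (g - 5)*(g + 1)*(g - 4*I)*(g - 3*I)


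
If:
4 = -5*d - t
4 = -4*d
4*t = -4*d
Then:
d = -1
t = 1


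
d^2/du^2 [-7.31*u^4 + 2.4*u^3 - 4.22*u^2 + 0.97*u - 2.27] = -87.72*u^2 + 14.4*u - 8.44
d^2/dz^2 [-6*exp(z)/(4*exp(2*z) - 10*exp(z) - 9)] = (-96*exp(4*z) - 240*exp(3*z) - 1296*exp(2*z) + 540*exp(z) - 486)*exp(z)/(64*exp(6*z) - 480*exp(5*z) + 768*exp(4*z) + 1160*exp(3*z) - 1728*exp(2*z) - 2430*exp(z) - 729)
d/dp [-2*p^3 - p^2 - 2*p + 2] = -6*p^2 - 2*p - 2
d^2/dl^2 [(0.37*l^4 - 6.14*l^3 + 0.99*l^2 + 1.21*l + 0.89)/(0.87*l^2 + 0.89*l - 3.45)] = (0.560105999999999*l^6 + 1.71894599999999*l^5 - 4.904868*l^4 - 64.464184*l^3 + 187.835076*l^2 - 412.562448*l + 37.750168)/(0.658503*l^6 + 2.020923*l^5 - 5.766534*l^4 - 15.323041*l^3 + 22.86729*l^2 + 31.779675*l - 41.063625)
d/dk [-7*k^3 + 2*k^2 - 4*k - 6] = -21*k^2 + 4*k - 4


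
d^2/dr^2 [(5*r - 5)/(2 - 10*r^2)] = 25*(20*r^2*(1 - r) + (3*r - 1)*(5*r^2 - 1))/(5*r^2 - 1)^3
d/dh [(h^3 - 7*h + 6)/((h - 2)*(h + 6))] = (h^2 + 12*h + 15)/(h^2 + 12*h + 36)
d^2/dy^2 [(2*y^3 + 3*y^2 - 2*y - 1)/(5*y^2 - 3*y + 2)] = 2*(-7*y^3 - 201*y^2 + 129*y + 1)/(125*y^6 - 225*y^5 + 285*y^4 - 207*y^3 + 114*y^2 - 36*y + 8)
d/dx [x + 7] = 1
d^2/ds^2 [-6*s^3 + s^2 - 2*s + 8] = 2 - 36*s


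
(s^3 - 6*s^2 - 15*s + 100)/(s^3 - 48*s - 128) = (s^2 - 10*s + 25)/(s^2 - 4*s - 32)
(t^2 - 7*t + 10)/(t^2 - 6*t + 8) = (t - 5)/(t - 4)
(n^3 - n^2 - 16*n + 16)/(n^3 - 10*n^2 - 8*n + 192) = (n^2 - 5*n + 4)/(n^2 - 14*n + 48)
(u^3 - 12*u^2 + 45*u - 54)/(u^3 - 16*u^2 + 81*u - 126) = (u - 3)/(u - 7)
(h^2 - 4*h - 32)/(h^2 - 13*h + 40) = (h + 4)/(h - 5)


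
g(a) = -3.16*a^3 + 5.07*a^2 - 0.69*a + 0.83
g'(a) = -9.48*a^2 + 10.14*a - 0.69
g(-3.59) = 214.86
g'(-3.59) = -159.27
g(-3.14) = 150.82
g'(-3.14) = -126.00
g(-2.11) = 54.54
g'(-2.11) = -64.29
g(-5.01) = 528.92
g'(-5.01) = -289.44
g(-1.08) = 11.47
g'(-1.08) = -22.70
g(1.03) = 2.05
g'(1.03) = -0.30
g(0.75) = 1.83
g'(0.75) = 1.58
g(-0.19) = 1.17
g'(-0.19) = -2.96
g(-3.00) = 133.85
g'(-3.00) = -116.43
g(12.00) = -4737.85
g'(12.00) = -1244.13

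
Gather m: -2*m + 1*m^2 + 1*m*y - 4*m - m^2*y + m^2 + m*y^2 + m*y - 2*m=m^2*(2 - y) + m*(y^2 + 2*y - 8)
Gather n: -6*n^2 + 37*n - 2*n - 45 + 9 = -6*n^2 + 35*n - 36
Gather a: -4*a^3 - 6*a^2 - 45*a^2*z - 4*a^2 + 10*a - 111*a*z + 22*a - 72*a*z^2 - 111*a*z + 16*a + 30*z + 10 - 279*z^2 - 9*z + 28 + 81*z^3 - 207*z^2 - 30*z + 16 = -4*a^3 + a^2*(-45*z - 10) + a*(-72*z^2 - 222*z + 48) + 81*z^3 - 486*z^2 - 9*z + 54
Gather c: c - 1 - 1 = c - 2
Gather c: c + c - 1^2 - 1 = 2*c - 2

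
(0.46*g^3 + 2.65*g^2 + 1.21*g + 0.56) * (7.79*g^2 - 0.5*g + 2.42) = 3.5834*g^5 + 20.4135*g^4 + 9.2141*g^3 + 10.1704*g^2 + 2.6482*g + 1.3552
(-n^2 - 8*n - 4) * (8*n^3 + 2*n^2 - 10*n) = -8*n^5 - 66*n^4 - 38*n^3 + 72*n^2 + 40*n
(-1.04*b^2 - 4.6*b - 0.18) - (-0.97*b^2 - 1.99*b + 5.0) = -0.0700000000000001*b^2 - 2.61*b - 5.18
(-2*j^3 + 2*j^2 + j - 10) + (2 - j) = -2*j^3 + 2*j^2 - 8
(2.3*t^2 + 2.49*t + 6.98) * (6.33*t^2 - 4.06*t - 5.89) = 14.559*t^4 + 6.4237*t^3 + 20.527*t^2 - 43.0049*t - 41.1122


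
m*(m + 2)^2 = m^3 + 4*m^2 + 4*m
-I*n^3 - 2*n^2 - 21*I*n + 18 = (n - 6*I)*(n + 3*I)*(-I*n + 1)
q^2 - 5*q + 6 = (q - 3)*(q - 2)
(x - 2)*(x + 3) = x^2 + x - 6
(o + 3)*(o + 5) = o^2 + 8*o + 15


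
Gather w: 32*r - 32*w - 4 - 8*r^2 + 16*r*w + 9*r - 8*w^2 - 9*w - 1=-8*r^2 + 41*r - 8*w^2 + w*(16*r - 41) - 5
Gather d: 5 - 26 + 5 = -16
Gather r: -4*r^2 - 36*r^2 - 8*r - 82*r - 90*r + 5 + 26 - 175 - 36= -40*r^2 - 180*r - 180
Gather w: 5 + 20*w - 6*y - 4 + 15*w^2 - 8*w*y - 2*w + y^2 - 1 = 15*w^2 + w*(18 - 8*y) + y^2 - 6*y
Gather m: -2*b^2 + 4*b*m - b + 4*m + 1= -2*b^2 - b + m*(4*b + 4) + 1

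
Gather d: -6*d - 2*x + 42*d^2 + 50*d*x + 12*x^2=42*d^2 + d*(50*x - 6) + 12*x^2 - 2*x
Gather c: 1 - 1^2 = 0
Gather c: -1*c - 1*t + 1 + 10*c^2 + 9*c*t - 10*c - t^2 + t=10*c^2 + c*(9*t - 11) - t^2 + 1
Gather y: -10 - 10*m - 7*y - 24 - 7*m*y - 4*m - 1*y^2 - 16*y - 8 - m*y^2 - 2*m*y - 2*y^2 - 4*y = -14*m + y^2*(-m - 3) + y*(-9*m - 27) - 42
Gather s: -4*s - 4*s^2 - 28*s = -4*s^2 - 32*s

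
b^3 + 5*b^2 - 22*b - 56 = (b - 4)*(b + 2)*(b + 7)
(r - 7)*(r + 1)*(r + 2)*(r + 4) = r^4 - 35*r^2 - 90*r - 56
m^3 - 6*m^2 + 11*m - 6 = (m - 3)*(m - 2)*(m - 1)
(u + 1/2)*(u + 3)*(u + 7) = u^3 + 21*u^2/2 + 26*u + 21/2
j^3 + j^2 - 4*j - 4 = (j - 2)*(j + 1)*(j + 2)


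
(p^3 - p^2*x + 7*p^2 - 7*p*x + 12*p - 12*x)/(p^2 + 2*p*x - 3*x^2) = (p^2 + 7*p + 12)/(p + 3*x)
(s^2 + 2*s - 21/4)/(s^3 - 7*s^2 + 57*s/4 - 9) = (2*s + 7)/(2*s^2 - 11*s + 12)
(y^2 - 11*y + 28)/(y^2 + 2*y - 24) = (y - 7)/(y + 6)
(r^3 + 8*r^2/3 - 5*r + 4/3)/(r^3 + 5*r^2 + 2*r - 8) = (r - 1/3)/(r + 2)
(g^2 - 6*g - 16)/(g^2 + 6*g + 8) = (g - 8)/(g + 4)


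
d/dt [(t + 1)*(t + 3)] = 2*t + 4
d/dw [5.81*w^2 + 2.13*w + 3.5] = 11.62*w + 2.13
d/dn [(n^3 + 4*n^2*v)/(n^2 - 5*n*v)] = (n^2 - 10*n*v - 20*v^2)/(n^2 - 10*n*v + 25*v^2)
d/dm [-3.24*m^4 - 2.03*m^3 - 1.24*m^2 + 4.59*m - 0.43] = -12.96*m^3 - 6.09*m^2 - 2.48*m + 4.59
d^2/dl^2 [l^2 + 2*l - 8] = 2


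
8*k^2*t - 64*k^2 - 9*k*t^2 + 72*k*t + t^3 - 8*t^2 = (-8*k + t)*(-k + t)*(t - 8)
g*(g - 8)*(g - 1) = g^3 - 9*g^2 + 8*g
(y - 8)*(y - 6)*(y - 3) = y^3 - 17*y^2 + 90*y - 144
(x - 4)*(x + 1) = x^2 - 3*x - 4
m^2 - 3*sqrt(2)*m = m*(m - 3*sqrt(2))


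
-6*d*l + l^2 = l*(-6*d + l)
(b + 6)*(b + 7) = b^2 + 13*b + 42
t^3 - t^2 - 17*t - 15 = (t - 5)*(t + 1)*(t + 3)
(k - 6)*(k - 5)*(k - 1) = k^3 - 12*k^2 + 41*k - 30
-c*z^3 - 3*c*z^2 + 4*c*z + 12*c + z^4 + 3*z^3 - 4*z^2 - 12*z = (-c + z)*(z - 2)*(z + 2)*(z + 3)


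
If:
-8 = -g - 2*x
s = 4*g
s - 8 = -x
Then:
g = 8/7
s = 32/7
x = 24/7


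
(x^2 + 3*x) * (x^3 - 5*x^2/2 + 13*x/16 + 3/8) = x^5 + x^4/2 - 107*x^3/16 + 45*x^2/16 + 9*x/8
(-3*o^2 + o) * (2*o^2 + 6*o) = -6*o^4 - 16*o^3 + 6*o^2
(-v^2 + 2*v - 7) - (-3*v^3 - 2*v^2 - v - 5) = 3*v^3 + v^2 + 3*v - 2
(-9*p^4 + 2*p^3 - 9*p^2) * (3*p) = -27*p^5 + 6*p^4 - 27*p^3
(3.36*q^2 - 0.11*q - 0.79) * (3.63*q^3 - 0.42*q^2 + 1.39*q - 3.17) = 12.1968*q^5 - 1.8105*q^4 + 1.8489*q^3 - 10.4723*q^2 - 0.7494*q + 2.5043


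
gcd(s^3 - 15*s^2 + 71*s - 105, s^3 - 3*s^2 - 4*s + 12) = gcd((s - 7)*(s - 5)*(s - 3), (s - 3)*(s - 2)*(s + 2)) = s - 3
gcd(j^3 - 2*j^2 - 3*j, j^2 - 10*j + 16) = 1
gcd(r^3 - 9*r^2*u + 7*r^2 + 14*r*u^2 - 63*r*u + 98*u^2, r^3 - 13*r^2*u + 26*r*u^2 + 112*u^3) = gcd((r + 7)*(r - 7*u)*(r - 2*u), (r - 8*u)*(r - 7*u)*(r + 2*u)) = r - 7*u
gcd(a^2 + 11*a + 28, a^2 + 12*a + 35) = a + 7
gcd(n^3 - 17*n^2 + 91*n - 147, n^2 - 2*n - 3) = n - 3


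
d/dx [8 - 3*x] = -3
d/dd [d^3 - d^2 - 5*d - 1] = 3*d^2 - 2*d - 5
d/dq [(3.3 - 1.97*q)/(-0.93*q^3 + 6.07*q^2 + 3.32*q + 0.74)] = (-3.6642*q^3 + 21.1649*q^2 - 40.062*q - 12.4138)/(0.8649*q^6 - 11.2902*q^5 + 30.6697*q^4 + 38.9284*q^3 + 20.006*q^2 + 4.9136*q + 0.5476)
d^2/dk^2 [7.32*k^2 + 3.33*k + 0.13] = 14.6400000000000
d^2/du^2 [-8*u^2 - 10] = -16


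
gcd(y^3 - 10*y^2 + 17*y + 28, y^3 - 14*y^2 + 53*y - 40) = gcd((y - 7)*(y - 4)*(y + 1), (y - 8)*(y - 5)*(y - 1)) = 1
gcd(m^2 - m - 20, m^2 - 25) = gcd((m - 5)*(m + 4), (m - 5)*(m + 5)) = m - 5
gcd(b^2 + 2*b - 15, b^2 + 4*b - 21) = b - 3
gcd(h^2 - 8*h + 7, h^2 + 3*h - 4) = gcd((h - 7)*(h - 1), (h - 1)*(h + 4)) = h - 1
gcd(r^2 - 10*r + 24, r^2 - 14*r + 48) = r - 6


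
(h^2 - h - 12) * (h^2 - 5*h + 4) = h^4 - 6*h^3 - 3*h^2 + 56*h - 48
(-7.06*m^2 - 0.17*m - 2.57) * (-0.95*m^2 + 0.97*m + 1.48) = 6.707*m^4 - 6.6867*m^3 - 8.1722*m^2 - 2.7445*m - 3.8036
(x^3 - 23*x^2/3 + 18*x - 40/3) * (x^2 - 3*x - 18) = x^5 - 32*x^4/3 + 23*x^3 + 212*x^2/3 - 284*x + 240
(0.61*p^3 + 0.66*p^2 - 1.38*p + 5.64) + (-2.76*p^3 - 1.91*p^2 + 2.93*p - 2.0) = -2.15*p^3 - 1.25*p^2 + 1.55*p + 3.64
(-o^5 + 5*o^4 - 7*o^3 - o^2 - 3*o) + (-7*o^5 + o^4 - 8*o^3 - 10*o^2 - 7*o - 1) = -8*o^5 + 6*o^4 - 15*o^3 - 11*o^2 - 10*o - 1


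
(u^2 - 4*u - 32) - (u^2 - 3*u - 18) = -u - 14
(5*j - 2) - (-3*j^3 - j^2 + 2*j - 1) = 3*j^3 + j^2 + 3*j - 1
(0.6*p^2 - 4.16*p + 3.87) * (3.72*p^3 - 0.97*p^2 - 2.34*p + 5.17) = 2.232*p^5 - 16.0572*p^4 + 17.0276*p^3 + 9.0825*p^2 - 30.563*p + 20.0079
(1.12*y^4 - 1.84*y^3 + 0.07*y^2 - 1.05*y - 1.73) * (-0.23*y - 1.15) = -0.2576*y^5 - 0.8648*y^4 + 2.0999*y^3 + 0.161*y^2 + 1.6054*y + 1.9895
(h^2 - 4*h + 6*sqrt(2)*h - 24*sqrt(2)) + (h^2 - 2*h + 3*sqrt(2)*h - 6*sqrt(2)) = 2*h^2 - 6*h + 9*sqrt(2)*h - 30*sqrt(2)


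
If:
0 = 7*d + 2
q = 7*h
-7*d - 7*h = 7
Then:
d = -2/7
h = -5/7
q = -5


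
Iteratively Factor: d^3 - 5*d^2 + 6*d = (d - 3)*(d^2 - 2*d) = (d - 3)*(d - 2)*(d)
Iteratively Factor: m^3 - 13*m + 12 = (m - 3)*(m^2 + 3*m - 4) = (m - 3)*(m - 1)*(m + 4)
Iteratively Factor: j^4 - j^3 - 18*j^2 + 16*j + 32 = (j - 4)*(j^3 + 3*j^2 - 6*j - 8) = (j - 4)*(j + 4)*(j^2 - j - 2) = (j - 4)*(j - 2)*(j + 4)*(j + 1)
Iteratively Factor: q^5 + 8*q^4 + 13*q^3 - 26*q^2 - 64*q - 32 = (q - 2)*(q^4 + 10*q^3 + 33*q^2 + 40*q + 16) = (q - 2)*(q + 4)*(q^3 + 6*q^2 + 9*q + 4) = (q - 2)*(q + 4)^2*(q^2 + 2*q + 1) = (q - 2)*(q + 1)*(q + 4)^2*(q + 1)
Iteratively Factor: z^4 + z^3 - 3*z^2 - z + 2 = (z + 2)*(z^3 - z^2 - z + 1) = (z - 1)*(z + 2)*(z^2 - 1) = (z - 1)*(z + 1)*(z + 2)*(z - 1)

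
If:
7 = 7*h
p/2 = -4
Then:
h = 1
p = -8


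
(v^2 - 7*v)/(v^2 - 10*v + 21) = v/(v - 3)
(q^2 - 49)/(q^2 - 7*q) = (q + 7)/q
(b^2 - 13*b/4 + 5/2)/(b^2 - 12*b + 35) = (4*b^2 - 13*b + 10)/(4*(b^2 - 12*b + 35))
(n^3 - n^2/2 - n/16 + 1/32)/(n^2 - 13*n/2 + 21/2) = (32*n^3 - 16*n^2 - 2*n + 1)/(16*(2*n^2 - 13*n + 21))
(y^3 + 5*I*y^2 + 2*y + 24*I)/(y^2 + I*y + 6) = y + 4*I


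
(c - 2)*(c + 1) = c^2 - c - 2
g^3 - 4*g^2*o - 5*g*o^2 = g*(g - 5*o)*(g + o)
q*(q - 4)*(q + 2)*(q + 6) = q^4 + 4*q^3 - 20*q^2 - 48*q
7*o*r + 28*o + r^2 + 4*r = (7*o + r)*(r + 4)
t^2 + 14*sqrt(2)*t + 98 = (t + 7*sqrt(2))^2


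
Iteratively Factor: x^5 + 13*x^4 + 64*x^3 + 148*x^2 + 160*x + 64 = (x + 1)*(x^4 + 12*x^3 + 52*x^2 + 96*x + 64) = (x + 1)*(x + 4)*(x^3 + 8*x^2 + 20*x + 16) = (x + 1)*(x + 2)*(x + 4)*(x^2 + 6*x + 8) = (x + 1)*(x + 2)*(x + 4)^2*(x + 2)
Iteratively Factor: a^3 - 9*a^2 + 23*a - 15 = (a - 5)*(a^2 - 4*a + 3) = (a - 5)*(a - 1)*(a - 3)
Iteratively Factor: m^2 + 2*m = (m)*(m + 2)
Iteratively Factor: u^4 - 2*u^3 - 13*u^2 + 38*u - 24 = (u - 3)*(u^3 + u^2 - 10*u + 8) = (u - 3)*(u - 1)*(u^2 + 2*u - 8) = (u - 3)*(u - 2)*(u - 1)*(u + 4)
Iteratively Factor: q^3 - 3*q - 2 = (q + 1)*(q^2 - q - 2) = (q + 1)^2*(q - 2)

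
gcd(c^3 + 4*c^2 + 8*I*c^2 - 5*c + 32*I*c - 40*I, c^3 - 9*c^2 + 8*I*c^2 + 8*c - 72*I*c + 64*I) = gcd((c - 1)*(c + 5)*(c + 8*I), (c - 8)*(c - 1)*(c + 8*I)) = c^2 + c*(-1 + 8*I) - 8*I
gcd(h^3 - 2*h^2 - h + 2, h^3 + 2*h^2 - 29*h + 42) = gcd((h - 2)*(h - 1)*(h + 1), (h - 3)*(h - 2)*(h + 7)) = h - 2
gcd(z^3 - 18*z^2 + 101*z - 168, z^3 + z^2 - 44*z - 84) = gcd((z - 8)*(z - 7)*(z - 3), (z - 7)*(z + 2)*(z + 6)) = z - 7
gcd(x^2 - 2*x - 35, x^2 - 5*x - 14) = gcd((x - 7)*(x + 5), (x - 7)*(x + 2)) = x - 7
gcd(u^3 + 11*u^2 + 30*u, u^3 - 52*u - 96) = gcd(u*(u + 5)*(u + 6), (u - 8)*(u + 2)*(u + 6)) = u + 6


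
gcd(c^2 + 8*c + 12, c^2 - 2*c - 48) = c + 6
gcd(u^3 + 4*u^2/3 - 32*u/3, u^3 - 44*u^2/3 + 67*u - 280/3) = u - 8/3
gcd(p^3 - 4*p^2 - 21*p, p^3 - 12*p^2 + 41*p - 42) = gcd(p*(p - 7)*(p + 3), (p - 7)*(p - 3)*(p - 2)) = p - 7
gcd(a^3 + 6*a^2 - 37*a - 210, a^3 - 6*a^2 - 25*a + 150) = a^2 - a - 30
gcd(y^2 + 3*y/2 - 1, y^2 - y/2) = y - 1/2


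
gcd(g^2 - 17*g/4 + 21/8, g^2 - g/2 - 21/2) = g - 7/2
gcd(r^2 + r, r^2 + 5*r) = r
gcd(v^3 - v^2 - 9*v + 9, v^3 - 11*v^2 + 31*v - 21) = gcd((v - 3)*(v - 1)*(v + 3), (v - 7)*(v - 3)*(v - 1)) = v^2 - 4*v + 3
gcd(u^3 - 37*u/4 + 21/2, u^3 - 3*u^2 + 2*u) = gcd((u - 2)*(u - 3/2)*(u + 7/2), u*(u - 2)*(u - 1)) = u - 2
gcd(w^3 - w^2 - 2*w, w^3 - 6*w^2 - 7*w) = w^2 + w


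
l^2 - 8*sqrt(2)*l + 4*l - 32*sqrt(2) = (l + 4)*(l - 8*sqrt(2))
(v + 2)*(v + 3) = v^2 + 5*v + 6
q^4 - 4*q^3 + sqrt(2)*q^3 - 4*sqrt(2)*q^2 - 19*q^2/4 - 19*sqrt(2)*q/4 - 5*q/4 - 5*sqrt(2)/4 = (q - 5)*(q + 1/2)^2*(q + sqrt(2))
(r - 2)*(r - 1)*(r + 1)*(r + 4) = r^4 + 2*r^3 - 9*r^2 - 2*r + 8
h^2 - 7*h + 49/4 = (h - 7/2)^2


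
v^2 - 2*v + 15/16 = (v - 5/4)*(v - 3/4)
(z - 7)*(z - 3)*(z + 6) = z^3 - 4*z^2 - 39*z + 126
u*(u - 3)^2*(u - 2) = u^4 - 8*u^3 + 21*u^2 - 18*u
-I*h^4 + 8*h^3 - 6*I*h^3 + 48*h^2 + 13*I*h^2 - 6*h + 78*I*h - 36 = (h + 6)*(h + I)*(h + 6*I)*(-I*h + 1)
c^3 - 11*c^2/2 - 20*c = c*(c - 8)*(c + 5/2)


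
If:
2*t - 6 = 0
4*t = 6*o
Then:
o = 2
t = 3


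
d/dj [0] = 0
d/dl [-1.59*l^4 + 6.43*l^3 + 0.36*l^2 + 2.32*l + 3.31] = -6.36*l^3 + 19.29*l^2 + 0.72*l + 2.32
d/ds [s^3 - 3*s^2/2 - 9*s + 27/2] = 3*s^2 - 3*s - 9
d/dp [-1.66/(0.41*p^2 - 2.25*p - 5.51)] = (1.3612*p - 3.735)/(-0.41*p^2 + 2.25*p + 5.51)^2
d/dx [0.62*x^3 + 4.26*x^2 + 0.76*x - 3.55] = 1.86*x^2 + 8.52*x + 0.76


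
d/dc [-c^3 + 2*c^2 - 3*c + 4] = -3*c^2 + 4*c - 3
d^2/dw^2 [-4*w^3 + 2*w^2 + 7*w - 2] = 4 - 24*w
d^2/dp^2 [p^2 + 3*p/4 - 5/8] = 2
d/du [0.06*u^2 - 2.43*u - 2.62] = 0.12*u - 2.43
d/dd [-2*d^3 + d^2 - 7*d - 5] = -6*d^2 + 2*d - 7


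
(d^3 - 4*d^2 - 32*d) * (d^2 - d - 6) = d^5 - 5*d^4 - 34*d^3 + 56*d^2 + 192*d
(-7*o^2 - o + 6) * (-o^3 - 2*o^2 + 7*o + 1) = 7*o^5 + 15*o^4 - 53*o^3 - 26*o^2 + 41*o + 6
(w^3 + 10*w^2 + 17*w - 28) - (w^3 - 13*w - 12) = 10*w^2 + 30*w - 16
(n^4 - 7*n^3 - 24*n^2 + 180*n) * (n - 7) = n^5 - 14*n^4 + 25*n^3 + 348*n^2 - 1260*n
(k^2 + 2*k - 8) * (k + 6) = k^3 + 8*k^2 + 4*k - 48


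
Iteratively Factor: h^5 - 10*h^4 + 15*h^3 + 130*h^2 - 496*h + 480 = (h - 4)*(h^4 - 6*h^3 - 9*h^2 + 94*h - 120) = (h - 4)*(h + 4)*(h^3 - 10*h^2 + 31*h - 30) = (h - 4)*(h - 2)*(h + 4)*(h^2 - 8*h + 15) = (h - 5)*(h - 4)*(h - 2)*(h + 4)*(h - 3)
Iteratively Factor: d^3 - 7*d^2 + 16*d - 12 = (d - 2)*(d^2 - 5*d + 6) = (d - 3)*(d - 2)*(d - 2)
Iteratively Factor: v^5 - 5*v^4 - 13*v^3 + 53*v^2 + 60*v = (v + 1)*(v^4 - 6*v^3 - 7*v^2 + 60*v) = (v - 4)*(v + 1)*(v^3 - 2*v^2 - 15*v) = v*(v - 4)*(v + 1)*(v^2 - 2*v - 15) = v*(v - 5)*(v - 4)*(v + 1)*(v + 3)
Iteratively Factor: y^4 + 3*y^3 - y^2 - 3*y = (y + 1)*(y^3 + 2*y^2 - 3*y) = y*(y + 1)*(y^2 + 2*y - 3) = y*(y - 1)*(y + 1)*(y + 3)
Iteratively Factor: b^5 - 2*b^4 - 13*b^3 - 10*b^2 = (b + 2)*(b^4 - 4*b^3 - 5*b^2) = (b - 5)*(b + 2)*(b^3 + b^2) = (b - 5)*(b + 1)*(b + 2)*(b^2) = b*(b - 5)*(b + 1)*(b + 2)*(b)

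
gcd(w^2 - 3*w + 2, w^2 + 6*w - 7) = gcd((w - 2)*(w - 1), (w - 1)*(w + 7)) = w - 1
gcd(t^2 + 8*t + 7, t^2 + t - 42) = t + 7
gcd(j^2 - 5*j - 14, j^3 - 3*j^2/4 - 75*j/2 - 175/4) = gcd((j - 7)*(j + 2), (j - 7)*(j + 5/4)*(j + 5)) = j - 7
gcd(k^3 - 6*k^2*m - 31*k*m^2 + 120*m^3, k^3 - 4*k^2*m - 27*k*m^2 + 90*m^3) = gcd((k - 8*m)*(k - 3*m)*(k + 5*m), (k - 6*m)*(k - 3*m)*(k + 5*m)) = k^2 + 2*k*m - 15*m^2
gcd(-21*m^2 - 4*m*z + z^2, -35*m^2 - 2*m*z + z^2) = -7*m + z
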